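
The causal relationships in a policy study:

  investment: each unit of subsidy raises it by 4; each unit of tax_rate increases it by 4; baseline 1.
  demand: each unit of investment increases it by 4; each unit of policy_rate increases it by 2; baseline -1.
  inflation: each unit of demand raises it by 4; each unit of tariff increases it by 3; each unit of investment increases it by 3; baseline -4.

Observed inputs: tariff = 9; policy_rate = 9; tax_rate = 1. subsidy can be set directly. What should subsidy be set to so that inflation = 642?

Substituting into the investment equation gives investment = 4*subsidy + 5.
Substituting into the demand equation gives demand = 16*subsidy + 37.
Substituting into the inflation equation gives inflation = 76*subsidy + 186.
Solve 76*subsidy + 186 = 642: subsidy = (642 - 186) / 76 = 6.

subsidy = 6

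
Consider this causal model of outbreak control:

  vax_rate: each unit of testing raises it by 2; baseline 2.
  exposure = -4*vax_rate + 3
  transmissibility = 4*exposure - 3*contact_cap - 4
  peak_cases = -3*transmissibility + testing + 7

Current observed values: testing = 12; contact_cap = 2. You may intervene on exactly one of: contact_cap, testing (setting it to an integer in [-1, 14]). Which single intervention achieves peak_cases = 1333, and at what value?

Intervening on contact_cap: with other inputs at their observed values, peak_cases = 9*contact_cap + 1243. Solving for 1333 gives contact_cap = 10, within [-1, 14].
Intervening on testing: peak_cases = 97*testing + 97. Reaching 1333 requires testing = 1236/97, not an integer.

set contact_cap = 10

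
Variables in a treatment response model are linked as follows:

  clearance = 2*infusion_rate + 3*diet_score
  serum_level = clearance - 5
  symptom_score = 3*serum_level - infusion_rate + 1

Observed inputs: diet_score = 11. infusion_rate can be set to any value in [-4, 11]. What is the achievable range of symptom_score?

Substituting into the clearance equation gives clearance = 2*infusion_rate + 33.
Substituting into the serum_level equation gives serum_level = 2*infusion_rate + 28.
This gives symptom_score = 5*infusion_rate + 85.
Linear in infusion_rate, so extremes are at the endpoints: infusion_rate = -4 gives symptom_score = 65; infusion_rate = 11 gives symptom_score = 140.

65 to 140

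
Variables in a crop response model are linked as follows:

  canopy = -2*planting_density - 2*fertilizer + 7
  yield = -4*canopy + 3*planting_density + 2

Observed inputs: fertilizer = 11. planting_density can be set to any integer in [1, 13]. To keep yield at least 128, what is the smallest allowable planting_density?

planting_density = 6

Substituting into the canopy equation gives canopy = -2*planting_density - 15.
This gives yield = 11*planting_density + 62.
Require 11*planting_density + 62 ≥ 128, so planting_density ≥ 6.
The smallest integer in [1, 13] satisfying this is 6.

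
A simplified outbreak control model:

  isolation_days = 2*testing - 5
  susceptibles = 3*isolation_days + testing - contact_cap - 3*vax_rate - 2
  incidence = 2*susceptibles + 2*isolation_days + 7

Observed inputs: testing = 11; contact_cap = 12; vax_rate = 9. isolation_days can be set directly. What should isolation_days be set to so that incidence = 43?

Intervening on isolation_days fixes its value directly, overriding its dependence on testing.
Substituting into the susceptibles equation gives susceptibles = 3*isolation_days - 30.
So incidence = 8*isolation_days - 53.
Solve 8*isolation_days - 53 = 43: isolation_days = (43 + 53) / 8 = 12.

isolation_days = 12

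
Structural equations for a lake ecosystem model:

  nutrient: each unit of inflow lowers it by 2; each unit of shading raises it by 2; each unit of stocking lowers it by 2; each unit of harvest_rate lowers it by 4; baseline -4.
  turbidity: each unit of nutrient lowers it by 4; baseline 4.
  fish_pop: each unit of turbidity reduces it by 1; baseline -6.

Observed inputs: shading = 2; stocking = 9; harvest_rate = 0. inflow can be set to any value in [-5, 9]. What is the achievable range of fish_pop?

-154 to -42

Substituting into the nutrient equation gives nutrient = -2*inflow - 18.
turbidity becomes 8*inflow + 76.
This gives fish_pop = -8*inflow - 82.
Linear in inflow, so extremes are at the endpoints: inflow = -5 gives fish_pop = -42; inflow = 9 gives fish_pop = -154.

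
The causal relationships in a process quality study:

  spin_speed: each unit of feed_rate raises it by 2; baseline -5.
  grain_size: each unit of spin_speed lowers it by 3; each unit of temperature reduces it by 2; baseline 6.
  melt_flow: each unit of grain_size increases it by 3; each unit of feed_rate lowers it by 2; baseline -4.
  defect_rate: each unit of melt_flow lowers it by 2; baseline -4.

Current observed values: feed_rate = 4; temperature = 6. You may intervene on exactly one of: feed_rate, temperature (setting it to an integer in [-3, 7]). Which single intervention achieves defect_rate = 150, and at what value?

set feed_rate = 5

Intervening on feed_rate: with other inputs at their observed values, defect_rate = 40*feed_rate - 50. Solving for 150 gives feed_rate = 5, within [-3, 7].
Intervening on temperature: defect_rate = 12*temperature + 38. Reaching 150 requires temperature = 28/3, not an integer.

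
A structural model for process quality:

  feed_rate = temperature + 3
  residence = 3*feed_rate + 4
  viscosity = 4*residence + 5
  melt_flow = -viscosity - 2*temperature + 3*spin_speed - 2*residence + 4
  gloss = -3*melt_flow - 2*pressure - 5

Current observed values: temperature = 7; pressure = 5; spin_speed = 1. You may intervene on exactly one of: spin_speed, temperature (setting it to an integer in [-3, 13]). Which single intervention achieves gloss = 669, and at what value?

set spin_speed = -3

Intervening on spin_speed: with other inputs at their observed values, gloss = -9*spin_speed + 642. Solving for 669 gives spin_speed = -3, within [-3, 13].
Intervening on temperature: gloss = 60*temperature + 213. Reaching 669 requires temperature = 38/5, not an integer.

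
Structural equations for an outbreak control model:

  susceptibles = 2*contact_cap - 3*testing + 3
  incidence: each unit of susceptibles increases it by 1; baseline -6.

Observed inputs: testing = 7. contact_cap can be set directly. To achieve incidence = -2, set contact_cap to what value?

contact_cap = 11

Substituting into the susceptibles equation gives susceptibles = 2*contact_cap - 18.
Substituting into the incidence equation gives incidence = 2*contact_cap - 24.
Solve 2*contact_cap - 24 = -2: contact_cap = (-2 + 24) / 2 = 11.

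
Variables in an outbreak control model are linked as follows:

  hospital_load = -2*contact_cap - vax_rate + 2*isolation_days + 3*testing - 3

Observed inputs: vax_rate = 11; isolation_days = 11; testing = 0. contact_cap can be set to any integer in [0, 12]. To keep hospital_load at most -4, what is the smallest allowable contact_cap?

contact_cap = 6

Substituting into the hospital_load equation gives hospital_load = -2*contact_cap + 8.
Require -2*contact_cap + 8 ≤ -4, so contact_cap ≥ 6.
The smallest integer in [0, 12] satisfying this is 6.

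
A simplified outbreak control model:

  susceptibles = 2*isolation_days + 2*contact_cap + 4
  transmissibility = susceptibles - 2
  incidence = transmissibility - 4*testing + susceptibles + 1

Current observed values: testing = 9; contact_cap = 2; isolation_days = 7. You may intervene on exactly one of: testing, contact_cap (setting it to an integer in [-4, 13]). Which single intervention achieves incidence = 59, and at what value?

Intervening on testing: with other inputs at their observed values, incidence = -4*testing + 43. Solving for 59 gives testing = -4, within [-4, 13].
Intervening on contact_cap: incidence = 4*contact_cap - 1. Reaching 59 requires contact_cap = 15, outside [-4, 13].

set testing = -4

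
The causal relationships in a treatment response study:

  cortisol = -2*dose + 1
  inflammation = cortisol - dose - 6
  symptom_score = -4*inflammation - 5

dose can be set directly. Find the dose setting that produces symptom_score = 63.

dose = 4

Substituting into the inflammation equation gives inflammation = -3*dose - 5.
symptom_score becomes 12*dose + 15.
Solve 12*dose + 15 = 63: dose = (63 - 15) / 12 = 4.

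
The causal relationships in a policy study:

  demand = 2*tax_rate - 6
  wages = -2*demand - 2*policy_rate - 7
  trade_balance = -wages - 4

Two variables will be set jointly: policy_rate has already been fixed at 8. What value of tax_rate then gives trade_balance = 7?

With policy_rate held at 8:
Substituting into the wages equation gives wages = -4*tax_rate - 11.
Substituting into the trade_balance equation gives trade_balance = 4*tax_rate + 7.
Solve 4*tax_rate + 7 = 7: tax_rate = (7 - 7) / 4 = 0.

tax_rate = 0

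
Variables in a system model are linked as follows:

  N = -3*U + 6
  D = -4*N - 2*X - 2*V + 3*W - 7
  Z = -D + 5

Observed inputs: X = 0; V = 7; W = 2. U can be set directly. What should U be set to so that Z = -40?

U = 7

Substituting into the D equation gives D = 12*U - 39.
Substituting into the Z equation gives Z = -12*U + 44.
Solve -12*U + 44 = -40: U = (-40 - 44) / -12 = 7.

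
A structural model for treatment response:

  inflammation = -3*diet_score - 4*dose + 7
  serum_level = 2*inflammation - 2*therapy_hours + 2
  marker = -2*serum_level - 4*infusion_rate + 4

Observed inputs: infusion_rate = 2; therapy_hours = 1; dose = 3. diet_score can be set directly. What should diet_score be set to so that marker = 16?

diet_score = 0

Substituting into the inflammation equation gives inflammation = -3*diet_score - 5.
So serum_level = -6*diet_score - 10.
Substituting into the marker equation gives marker = 12*diet_score + 16.
Solve 12*diet_score + 16 = 16: diet_score = (16 - 16) / 12 = 0.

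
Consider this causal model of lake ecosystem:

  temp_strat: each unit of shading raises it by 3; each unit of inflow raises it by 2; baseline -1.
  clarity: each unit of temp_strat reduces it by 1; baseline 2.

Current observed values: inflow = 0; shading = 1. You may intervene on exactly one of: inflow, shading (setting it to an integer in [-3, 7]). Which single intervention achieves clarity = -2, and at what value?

set inflow = 1

Intervening on inflow: with other inputs at their observed values, clarity = -2*inflow. Solving for -2 gives inflow = 1, within [-3, 7].
Intervening on shading: clarity = -3*shading + 3. Reaching -2 requires shading = 5/3, not an integer.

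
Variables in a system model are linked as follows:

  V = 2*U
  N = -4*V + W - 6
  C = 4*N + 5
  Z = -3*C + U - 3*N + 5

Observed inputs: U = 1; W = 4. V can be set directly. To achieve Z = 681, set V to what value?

Intervening on V fixes its value directly, overriding its dependence on U.
Substituting into the N equation gives N = -4*V - 2.
So C = -16*V - 3.
Substituting into the Z equation gives Z = 60*V + 21.
Solve 60*V + 21 = 681: V = (681 - 21) / 60 = 11.

V = 11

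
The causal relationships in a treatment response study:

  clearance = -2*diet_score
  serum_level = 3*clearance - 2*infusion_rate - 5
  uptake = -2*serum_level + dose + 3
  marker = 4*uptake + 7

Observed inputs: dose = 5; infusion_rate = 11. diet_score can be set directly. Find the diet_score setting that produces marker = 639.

Substituting into the serum_level equation gives serum_level = -6*diet_score - 27.
Substituting into the uptake equation gives uptake = 12*diet_score + 62.
Substituting into the marker equation gives marker = 48*diet_score + 255.
Solve 48*diet_score + 255 = 639: diet_score = (639 - 255) / 48 = 8.

diet_score = 8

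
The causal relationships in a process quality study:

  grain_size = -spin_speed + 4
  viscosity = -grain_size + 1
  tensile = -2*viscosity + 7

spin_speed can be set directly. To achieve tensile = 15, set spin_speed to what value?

spin_speed = -1

Substituting into the viscosity equation gives viscosity = spin_speed - 3.
Substituting into the tensile equation gives tensile = -2*spin_speed + 13.
Solve -2*spin_speed + 13 = 15: spin_speed = (15 - 13) / -2 = -1.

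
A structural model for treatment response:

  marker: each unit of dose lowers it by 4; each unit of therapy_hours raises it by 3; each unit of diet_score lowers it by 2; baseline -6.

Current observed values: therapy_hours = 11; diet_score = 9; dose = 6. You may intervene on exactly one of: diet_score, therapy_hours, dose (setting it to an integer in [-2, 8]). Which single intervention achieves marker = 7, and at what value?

set diet_score = -2

Intervening on diet_score: with other inputs at their observed values, marker = -2*diet_score + 3. Solving for 7 gives diet_score = -2, within [-2, 8].
Intervening on therapy_hours: marker = 3*therapy_hours - 48. Reaching 7 requires therapy_hours = 55/3, not an integer.
Intervening on dose: marker = -4*dose + 9. Reaching 7 requires dose = 1/2, not an integer.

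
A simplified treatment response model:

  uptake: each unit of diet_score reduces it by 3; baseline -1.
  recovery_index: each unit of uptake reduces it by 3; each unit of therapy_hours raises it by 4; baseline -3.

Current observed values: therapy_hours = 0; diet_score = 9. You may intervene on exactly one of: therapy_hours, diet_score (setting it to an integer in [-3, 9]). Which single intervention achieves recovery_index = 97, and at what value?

set therapy_hours = 4

Intervening on therapy_hours: with other inputs at their observed values, recovery_index = 4*therapy_hours + 81. Solving for 97 gives therapy_hours = 4, within [-3, 9].
Intervening on diet_score: recovery_index = 9*diet_score. Reaching 97 requires diet_score = 97/9, not an integer.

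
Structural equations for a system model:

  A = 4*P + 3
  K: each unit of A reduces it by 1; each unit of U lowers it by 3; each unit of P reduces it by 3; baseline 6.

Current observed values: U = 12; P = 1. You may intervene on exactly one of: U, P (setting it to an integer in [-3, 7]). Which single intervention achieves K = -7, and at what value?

set U = 1

Intervening on U: with other inputs at their observed values, K = -3*U - 4. Solving for -7 gives U = 1, within [-3, 7].
Intervening on P: K = -7*P - 33. Reaching -7 requires P = -26/7, not an integer.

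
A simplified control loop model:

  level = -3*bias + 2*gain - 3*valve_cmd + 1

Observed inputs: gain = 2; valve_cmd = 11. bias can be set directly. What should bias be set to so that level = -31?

Substituting into the level equation gives level = -3*bias - 28.
Solve -3*bias - 28 = -31: bias = (-31 + 28) / -3 = 1.

bias = 1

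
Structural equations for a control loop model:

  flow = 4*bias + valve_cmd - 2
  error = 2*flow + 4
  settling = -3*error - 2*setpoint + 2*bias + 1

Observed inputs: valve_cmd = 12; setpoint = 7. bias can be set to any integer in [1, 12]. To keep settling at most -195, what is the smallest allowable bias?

Substituting into the flow equation gives flow = 4*bias + 10.
Substituting into the error equation gives error = 8*bias + 24.
settling becomes -22*bias - 85.
Require -22*bias - 85 ≤ -195, so bias ≥ 5.
The smallest integer in [1, 12] satisfying this is 5.

bias = 5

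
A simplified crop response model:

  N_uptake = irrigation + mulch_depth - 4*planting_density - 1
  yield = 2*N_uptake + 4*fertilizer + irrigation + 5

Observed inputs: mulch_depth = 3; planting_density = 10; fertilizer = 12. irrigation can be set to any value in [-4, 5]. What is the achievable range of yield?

-35 to -8

Substituting into the N_uptake equation gives N_uptake = irrigation - 38.
This gives yield = 3*irrigation - 23.
Linear in irrigation, so extremes are at the endpoints: irrigation = -4 gives yield = -35; irrigation = 5 gives yield = -8.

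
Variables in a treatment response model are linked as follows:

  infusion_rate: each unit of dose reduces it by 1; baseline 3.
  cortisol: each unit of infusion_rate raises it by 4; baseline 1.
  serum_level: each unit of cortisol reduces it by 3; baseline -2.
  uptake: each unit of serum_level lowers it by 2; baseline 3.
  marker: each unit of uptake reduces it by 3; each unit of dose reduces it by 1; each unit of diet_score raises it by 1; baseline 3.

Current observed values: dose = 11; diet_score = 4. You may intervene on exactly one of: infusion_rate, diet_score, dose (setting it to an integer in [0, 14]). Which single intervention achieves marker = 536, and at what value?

set diet_score = 7

Intervening on infusion_rate: marker = -72*infusion_rate - 43. Reaching 536 requires infusion_rate = -193/24, not an integer.
Intervening on diet_score: with other inputs at their observed values, marker = diet_score + 529. Solving for 536 gives diet_score = 7, within [0, 14].
Intervening on dose: marker = 71*dose - 248. Reaching 536 requires dose = 784/71, not an integer.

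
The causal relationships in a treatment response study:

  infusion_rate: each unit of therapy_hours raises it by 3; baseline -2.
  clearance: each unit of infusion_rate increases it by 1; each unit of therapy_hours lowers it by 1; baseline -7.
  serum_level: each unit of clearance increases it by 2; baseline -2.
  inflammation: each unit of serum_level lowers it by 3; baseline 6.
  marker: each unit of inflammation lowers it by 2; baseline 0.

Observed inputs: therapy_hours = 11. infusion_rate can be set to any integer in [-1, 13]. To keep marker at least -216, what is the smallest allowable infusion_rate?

infusion_rate = 2

Intervening on infusion_rate fixes its value directly, overriding its dependence on therapy_hours.
Substituting into the clearance equation gives clearance = infusion_rate - 18.
serum_level becomes 2*infusion_rate - 38.
Substituting into the inflammation equation gives inflammation = -6*infusion_rate + 120.
So marker = 12*infusion_rate - 240.
Require 12*infusion_rate - 240 ≥ -216, so infusion_rate ≥ 2.
The smallest integer in [-1, 13] satisfying this is 2.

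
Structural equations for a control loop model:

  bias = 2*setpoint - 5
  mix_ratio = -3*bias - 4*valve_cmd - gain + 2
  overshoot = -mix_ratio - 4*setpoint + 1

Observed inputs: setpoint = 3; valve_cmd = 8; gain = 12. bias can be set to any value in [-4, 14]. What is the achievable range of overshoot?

19 to 73

Intervening on bias fixes its value directly, overriding its dependence on setpoint.
Substituting into the mix_ratio equation gives mix_ratio = -3*bias - 42.
So overshoot = 3*bias + 31.
Linear in bias, so extremes are at the endpoints: bias = -4 gives overshoot = 19; bias = 14 gives overshoot = 73.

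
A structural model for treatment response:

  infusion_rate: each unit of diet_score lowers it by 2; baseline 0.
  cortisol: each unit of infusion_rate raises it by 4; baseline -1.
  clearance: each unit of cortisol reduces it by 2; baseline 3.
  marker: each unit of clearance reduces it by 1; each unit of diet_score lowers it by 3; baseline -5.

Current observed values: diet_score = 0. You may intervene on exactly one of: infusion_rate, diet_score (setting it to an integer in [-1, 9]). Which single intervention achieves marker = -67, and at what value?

Intervening on infusion_rate: marker = 8*infusion_rate - 10. Reaching -67 requires infusion_rate = -57/8, not an integer.
Intervening on diet_score: with other inputs at their observed values, marker = -19*diet_score - 10. Solving for -67 gives diet_score = 3, within [-1, 9].

set diet_score = 3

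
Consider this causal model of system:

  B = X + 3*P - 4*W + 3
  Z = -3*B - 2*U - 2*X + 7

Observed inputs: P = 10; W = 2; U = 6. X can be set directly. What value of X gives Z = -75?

X = -1

Substituting into the B equation gives B = X + 25.
Substituting into the Z equation gives Z = -5*X - 80.
Solve -5*X - 80 = -75: X = (-75 + 80) / -5 = -1.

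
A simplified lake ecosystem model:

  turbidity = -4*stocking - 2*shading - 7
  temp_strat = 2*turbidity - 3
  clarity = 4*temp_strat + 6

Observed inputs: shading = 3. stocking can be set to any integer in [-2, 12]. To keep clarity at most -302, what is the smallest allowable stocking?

stocking = 6

Substituting into the turbidity equation gives turbidity = -4*stocking - 13.
This gives temp_strat = -8*stocking - 29.
So clarity = -32*stocking - 110.
Require -32*stocking - 110 ≤ -302, so stocking ≥ 6.
The smallest integer in [-2, 12] satisfying this is 6.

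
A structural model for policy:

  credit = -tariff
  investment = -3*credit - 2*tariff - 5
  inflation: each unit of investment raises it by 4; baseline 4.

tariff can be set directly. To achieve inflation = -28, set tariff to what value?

tariff = -3

Substituting into the investment equation gives investment = tariff - 5.
Substituting into the inflation equation gives inflation = 4*tariff - 16.
Solve 4*tariff - 16 = -28: tariff = (-28 + 16) / 4 = -3.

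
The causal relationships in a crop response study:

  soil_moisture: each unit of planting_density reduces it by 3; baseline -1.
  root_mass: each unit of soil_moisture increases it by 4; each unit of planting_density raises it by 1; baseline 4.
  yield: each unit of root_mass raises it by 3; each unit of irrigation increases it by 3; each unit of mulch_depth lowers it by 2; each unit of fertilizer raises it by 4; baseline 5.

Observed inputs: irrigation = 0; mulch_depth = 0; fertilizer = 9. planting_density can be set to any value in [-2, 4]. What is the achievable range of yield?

-91 to 107

Substituting into the root_mass equation gives root_mass = -11*planting_density.
Substituting into the yield equation gives yield = -33*planting_density + 41.
Linear in planting_density, so extremes are at the endpoints: planting_density = -2 gives yield = 107; planting_density = 4 gives yield = -91.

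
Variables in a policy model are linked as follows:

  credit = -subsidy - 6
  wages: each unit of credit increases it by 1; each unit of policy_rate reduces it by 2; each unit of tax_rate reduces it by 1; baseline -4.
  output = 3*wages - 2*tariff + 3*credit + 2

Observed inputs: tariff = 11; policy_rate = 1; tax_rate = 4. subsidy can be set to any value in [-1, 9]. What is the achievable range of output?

-140 to -80

Substituting into the wages equation gives wages = -subsidy - 16.
output becomes -6*subsidy - 86.
Linear in subsidy, so extremes are at the endpoints: subsidy = -1 gives output = -80; subsidy = 9 gives output = -140.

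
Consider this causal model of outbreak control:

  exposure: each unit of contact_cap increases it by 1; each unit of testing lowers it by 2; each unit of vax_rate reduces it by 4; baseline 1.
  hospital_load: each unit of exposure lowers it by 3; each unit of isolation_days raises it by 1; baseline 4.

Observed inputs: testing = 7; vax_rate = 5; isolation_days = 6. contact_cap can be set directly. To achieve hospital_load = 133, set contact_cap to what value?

contact_cap = -8

Substituting into the exposure equation gives exposure = contact_cap - 33.
Substituting into the hospital_load equation gives hospital_load = -3*contact_cap + 109.
Solve -3*contact_cap + 109 = 133: contact_cap = (133 - 109) / -3 = -8.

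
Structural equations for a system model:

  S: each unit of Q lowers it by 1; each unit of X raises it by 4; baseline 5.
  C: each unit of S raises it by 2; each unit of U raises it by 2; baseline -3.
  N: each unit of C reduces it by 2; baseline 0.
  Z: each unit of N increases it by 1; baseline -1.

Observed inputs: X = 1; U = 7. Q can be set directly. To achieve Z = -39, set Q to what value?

Substituting into the S equation gives S = -Q + 9.
This gives C = -2*Q + 29.
Substituting into the N equation gives N = 4*Q - 58.
Substituting into the Z equation gives Z = 4*Q - 59.
Solve 4*Q - 59 = -39: Q = (-39 + 59) / 4 = 5.

Q = 5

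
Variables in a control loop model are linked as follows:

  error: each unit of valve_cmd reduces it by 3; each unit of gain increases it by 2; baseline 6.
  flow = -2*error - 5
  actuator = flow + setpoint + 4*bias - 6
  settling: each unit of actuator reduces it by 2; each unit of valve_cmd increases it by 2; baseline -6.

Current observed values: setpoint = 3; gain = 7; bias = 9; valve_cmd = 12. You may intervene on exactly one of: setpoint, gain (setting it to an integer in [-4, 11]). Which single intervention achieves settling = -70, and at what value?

set gain = 11

Intervening on setpoint: settling = -2*setpoint - 96. Reaching -70 requires setpoint = -13, outside [-4, 11].
Intervening on gain: with other inputs at their observed values, settling = 8*gain - 158. Solving for -70 gives gain = 11, within [-4, 11].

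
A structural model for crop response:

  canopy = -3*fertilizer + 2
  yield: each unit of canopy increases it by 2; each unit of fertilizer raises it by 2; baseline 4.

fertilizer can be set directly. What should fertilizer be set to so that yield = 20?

fertilizer = -3

Substituting into the yield equation gives yield = -4*fertilizer + 8.
Solve -4*fertilizer + 8 = 20: fertilizer = (20 - 8) / -4 = -3.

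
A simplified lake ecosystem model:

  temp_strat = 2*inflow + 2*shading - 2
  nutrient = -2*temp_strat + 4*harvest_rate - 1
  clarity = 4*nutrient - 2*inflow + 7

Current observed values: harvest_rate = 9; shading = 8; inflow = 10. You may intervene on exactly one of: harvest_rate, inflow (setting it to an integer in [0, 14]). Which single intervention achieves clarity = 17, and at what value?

set inflow = 1

Intervening on harvest_rate: clarity = 16*harvest_rate - 289. Reaching 17 requires harvest_rate = 153/8, not an integer.
Intervening on inflow: with other inputs at their observed values, clarity = -18*inflow + 35. Solving for 17 gives inflow = 1, within [0, 14].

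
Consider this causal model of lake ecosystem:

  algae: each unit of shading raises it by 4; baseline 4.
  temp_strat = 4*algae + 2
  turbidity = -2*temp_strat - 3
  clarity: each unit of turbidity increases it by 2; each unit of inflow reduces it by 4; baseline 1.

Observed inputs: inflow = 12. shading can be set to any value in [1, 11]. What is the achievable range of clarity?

Substituting into the temp_strat equation gives temp_strat = 16*shading + 18.
This gives turbidity = -32*shading - 39.
This gives clarity = -64*shading - 125.
Linear in shading, so extremes are at the endpoints: shading = 1 gives clarity = -189; shading = 11 gives clarity = -829.

-829 to -189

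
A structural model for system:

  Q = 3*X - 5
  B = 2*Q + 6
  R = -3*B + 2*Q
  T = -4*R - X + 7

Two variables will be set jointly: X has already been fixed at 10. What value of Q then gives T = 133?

With X held at 10:
Intervening on Q fixes its value directly, overriding its dependence on X.
Substituting into the R equation gives R = -4*Q - 18.
Substituting into the T equation gives T = 16*Q + 69.
Solve 16*Q + 69 = 133: Q = (133 - 69) / 16 = 4.

Q = 4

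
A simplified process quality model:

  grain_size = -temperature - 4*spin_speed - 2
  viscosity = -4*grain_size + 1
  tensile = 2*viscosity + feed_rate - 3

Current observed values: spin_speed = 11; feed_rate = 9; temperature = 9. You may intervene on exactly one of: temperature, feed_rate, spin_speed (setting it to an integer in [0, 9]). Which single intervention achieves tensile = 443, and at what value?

Intervening on temperature: tensile = 8*temperature + 376. Reaching 443 requires temperature = 67/8, not an integer.
Intervening on feed_rate: with other inputs at their observed values, tensile = feed_rate + 439. Solving for 443 gives feed_rate = 4, within [0, 9].
Intervening on spin_speed: tensile = 32*spin_speed + 96. Reaching 443 requires spin_speed = 347/32, not an integer.

set feed_rate = 4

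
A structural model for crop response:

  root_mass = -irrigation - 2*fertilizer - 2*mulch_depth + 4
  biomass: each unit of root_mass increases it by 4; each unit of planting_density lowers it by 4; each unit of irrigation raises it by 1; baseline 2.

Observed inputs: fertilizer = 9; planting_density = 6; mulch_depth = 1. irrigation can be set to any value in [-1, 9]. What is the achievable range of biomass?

-113 to -83

Substituting into the root_mass equation gives root_mass = -irrigation - 16.
biomass becomes -3*irrigation - 86.
Linear in irrigation, so extremes are at the endpoints: irrigation = -1 gives biomass = -83; irrigation = 9 gives biomass = -113.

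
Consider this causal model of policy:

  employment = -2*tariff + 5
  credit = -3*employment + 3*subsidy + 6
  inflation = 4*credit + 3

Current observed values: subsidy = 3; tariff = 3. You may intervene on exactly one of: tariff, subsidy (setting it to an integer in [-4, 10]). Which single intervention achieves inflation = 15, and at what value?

set subsidy = -2

Intervening on tariff: inflation = 24*tariff + 3. Reaching 15 requires tariff = 1/2, not an integer.
Intervening on subsidy: with other inputs at their observed values, inflation = 12*subsidy + 39. Solving for 15 gives subsidy = -2, within [-4, 10].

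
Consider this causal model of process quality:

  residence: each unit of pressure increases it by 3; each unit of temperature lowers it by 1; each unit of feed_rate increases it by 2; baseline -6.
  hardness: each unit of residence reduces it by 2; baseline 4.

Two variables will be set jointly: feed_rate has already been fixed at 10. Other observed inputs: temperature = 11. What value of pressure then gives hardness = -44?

With feed_rate held at 10:
Substituting into the residence equation gives residence = 3*pressure + 3.
So hardness = -6*pressure - 2.
Solve -6*pressure - 2 = -44: pressure = (-44 + 2) / -6 = 7.

pressure = 7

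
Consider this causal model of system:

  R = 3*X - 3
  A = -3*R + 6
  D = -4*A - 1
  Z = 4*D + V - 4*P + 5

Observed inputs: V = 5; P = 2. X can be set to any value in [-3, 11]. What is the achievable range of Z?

-674 to 1342

Substituting into the A equation gives A = -9*X + 15.
So D = 36*X - 61.
Z becomes 144*X - 242.
Linear in X, so extremes are at the endpoints: X = -3 gives Z = -674; X = 11 gives Z = 1342.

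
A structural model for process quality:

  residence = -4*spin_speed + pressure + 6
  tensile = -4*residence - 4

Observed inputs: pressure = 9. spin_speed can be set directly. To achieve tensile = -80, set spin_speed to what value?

spin_speed = -1

Substituting into the residence equation gives residence = -4*spin_speed + 15.
Substituting into the tensile equation gives tensile = 16*spin_speed - 64.
Solve 16*spin_speed - 64 = -80: spin_speed = (-80 + 64) / 16 = -1.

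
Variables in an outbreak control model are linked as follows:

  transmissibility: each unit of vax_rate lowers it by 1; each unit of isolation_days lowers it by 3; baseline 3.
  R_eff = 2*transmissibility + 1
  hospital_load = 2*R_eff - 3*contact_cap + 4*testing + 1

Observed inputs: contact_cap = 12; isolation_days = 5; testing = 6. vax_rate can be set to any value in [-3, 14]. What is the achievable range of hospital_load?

-113 to -45

Substituting into the transmissibility equation gives transmissibility = -vax_rate - 12.
Substituting into the R_eff equation gives R_eff = -2*vax_rate - 23.
So hospital_load = -4*vax_rate - 57.
Linear in vax_rate, so extremes are at the endpoints: vax_rate = -3 gives hospital_load = -45; vax_rate = 14 gives hospital_load = -113.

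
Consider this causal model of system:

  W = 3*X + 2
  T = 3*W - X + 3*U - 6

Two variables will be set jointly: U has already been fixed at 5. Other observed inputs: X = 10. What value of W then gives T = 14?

W = 5

With U held at 5:
Intervening on W fixes its value directly, overriding its dependence on X.
Substituting into the T equation gives T = 3*W - 1.
Solve 3*W - 1 = 14: W = (14 + 1) / 3 = 5.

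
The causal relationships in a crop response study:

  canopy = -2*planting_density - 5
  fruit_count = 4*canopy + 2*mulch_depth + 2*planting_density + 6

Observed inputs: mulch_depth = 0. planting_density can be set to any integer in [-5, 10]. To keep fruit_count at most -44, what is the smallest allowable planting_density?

planting_density = 5

Substituting into the fruit_count equation gives fruit_count = -6*planting_density - 14.
Require -6*planting_density - 14 ≤ -44, so planting_density ≥ 5.
The smallest integer in [-5, 10] satisfying this is 5.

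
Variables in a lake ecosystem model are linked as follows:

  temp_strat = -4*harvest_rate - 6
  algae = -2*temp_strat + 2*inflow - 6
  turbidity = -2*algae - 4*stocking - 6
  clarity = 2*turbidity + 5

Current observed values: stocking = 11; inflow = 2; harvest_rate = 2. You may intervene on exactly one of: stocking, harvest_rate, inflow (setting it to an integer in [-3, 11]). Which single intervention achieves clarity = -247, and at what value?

set inflow = 8

Intervening on stocking: clarity = -8*stocking - 111. Reaching -247 requires stocking = 17, outside [-3, 11].
Intervening on harvest_rate: clarity = -32*harvest_rate - 135. Reaching -247 requires harvest_rate = 7/2, not an integer.
Intervening on inflow: with other inputs at their observed values, clarity = -8*inflow - 183. Solving for -247 gives inflow = 8, within [-3, 11].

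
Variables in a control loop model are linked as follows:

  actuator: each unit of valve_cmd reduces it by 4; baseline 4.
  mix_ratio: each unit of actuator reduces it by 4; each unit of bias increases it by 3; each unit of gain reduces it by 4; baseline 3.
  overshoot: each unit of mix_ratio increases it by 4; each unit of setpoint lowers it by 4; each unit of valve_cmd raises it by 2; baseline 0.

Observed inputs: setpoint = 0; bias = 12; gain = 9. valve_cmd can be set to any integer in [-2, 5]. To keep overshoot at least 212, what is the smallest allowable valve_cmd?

valve_cmd = 4

Substituting into the mix_ratio equation gives mix_ratio = 16*valve_cmd - 13.
Substituting into the overshoot equation gives overshoot = 66*valve_cmd - 52.
Require 66*valve_cmd - 52 ≥ 212, so valve_cmd ≥ 4.
The smallest integer in [-2, 5] satisfying this is 4.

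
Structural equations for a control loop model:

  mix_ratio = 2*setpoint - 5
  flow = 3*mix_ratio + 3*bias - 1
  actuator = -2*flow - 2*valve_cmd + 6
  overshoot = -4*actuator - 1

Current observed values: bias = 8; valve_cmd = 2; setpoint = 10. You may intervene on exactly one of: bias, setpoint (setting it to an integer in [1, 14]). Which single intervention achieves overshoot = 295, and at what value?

Intervening on bias: overshoot = 24*bias + 343. Reaching 295 requires bias = -2, outside [1, 14].
Intervening on setpoint: with other inputs at their observed values, overshoot = 48*setpoint + 55. Solving for 295 gives setpoint = 5, within [1, 14].

set setpoint = 5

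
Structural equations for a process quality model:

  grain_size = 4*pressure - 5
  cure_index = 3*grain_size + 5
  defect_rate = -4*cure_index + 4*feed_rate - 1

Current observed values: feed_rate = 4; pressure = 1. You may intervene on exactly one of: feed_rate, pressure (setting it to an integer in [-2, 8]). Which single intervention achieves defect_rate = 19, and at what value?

Intervening on feed_rate: with other inputs at their observed values, defect_rate = 4*feed_rate - 9. Solving for 19 gives feed_rate = 7, within [-2, 8].
Intervening on pressure: defect_rate = -48*pressure + 55. Reaching 19 requires pressure = 3/4, not an integer.

set feed_rate = 7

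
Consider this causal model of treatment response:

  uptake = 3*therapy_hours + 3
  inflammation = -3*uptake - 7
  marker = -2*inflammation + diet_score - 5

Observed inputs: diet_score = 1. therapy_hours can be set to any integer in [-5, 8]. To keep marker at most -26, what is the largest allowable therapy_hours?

therapy_hours = -3

Substituting into the inflammation equation gives inflammation = -9*therapy_hours - 16.
Substituting into the marker equation gives marker = 18*therapy_hours + 28.
Require 18*therapy_hours + 28 ≤ -26, so therapy_hours ≤ -3.
The largest integer in [-5, 8] satisfying this is -3.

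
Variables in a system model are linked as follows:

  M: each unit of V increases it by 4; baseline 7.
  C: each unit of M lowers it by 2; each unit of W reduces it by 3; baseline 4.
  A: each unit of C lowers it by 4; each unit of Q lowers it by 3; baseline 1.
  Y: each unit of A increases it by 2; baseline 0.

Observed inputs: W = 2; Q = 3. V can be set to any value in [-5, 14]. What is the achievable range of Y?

-208 to 1008

Substituting into the C equation gives C = -8*V - 16.
Substituting into the A equation gives A = 32*V + 56.
Substituting into the Y equation gives Y = 64*V + 112.
Linear in V, so extremes are at the endpoints: V = -5 gives Y = -208; V = 14 gives Y = 1008.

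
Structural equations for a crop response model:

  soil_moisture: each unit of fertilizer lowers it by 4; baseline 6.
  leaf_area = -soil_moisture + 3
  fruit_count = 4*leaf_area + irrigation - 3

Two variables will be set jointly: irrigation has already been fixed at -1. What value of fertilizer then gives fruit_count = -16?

With irrigation held at -1:
Substituting into the leaf_area equation gives leaf_area = 4*fertilizer - 3.
Substituting into the fruit_count equation gives fruit_count = 16*fertilizer - 16.
Solve 16*fertilizer - 16 = -16: fertilizer = (-16 + 16) / 16 = 0.

fertilizer = 0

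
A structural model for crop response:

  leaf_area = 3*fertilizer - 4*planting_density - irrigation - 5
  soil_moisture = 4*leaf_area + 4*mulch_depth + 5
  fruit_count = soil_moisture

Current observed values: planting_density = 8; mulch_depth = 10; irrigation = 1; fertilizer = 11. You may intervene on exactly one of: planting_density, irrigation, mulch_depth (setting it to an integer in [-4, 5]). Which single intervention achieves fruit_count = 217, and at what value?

set planting_density = -4

Intervening on planting_density: with other inputs at their observed values, fruit_count = -16*planting_density + 153. Solving for 217 gives planting_density = -4, within [-4, 5].
Intervening on irrigation: fruit_count = -4*irrigation + 29. Reaching 217 requires irrigation = -47, outside [-4, 5].
Intervening on mulch_depth: fruit_count = 4*mulch_depth - 15. Reaching 217 requires mulch_depth = 58, outside [-4, 5].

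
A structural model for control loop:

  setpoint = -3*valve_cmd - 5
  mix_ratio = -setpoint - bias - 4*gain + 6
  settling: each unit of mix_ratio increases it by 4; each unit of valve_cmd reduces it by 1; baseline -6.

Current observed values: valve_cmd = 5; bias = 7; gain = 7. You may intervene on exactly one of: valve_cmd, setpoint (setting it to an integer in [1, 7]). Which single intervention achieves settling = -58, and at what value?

Intervening on valve_cmd: with other inputs at their observed values, settling = 11*valve_cmd - 102. Solving for -58 gives valve_cmd = 4, within [1, 7].
Intervening on setpoint: settling = -4*setpoint - 127. Reaching -58 requires setpoint = -69/4, not an integer.

set valve_cmd = 4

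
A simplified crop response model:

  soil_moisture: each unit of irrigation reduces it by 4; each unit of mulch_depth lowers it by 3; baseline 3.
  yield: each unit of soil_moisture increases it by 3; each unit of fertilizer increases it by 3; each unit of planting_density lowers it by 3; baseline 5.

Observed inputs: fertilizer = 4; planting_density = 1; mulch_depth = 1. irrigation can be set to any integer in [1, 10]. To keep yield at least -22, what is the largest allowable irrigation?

irrigation = 3

Substituting into the soil_moisture equation gives soil_moisture = -4*irrigation.
Substituting into the yield equation gives yield = -12*irrigation + 14.
Require -12*irrigation + 14 ≥ -22, so irrigation ≤ 3.
The largest integer in [1, 10] satisfying this is 3.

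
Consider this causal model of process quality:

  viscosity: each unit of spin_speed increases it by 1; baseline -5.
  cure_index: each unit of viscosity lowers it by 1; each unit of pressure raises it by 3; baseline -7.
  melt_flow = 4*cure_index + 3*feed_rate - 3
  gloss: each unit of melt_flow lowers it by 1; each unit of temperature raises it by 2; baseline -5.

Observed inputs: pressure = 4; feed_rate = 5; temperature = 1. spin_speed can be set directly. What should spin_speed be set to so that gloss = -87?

Substituting into the cure_index equation gives cure_index = -spin_speed + 10.
Substituting into the melt_flow equation gives melt_flow = -4*spin_speed + 52.
gloss becomes 4*spin_speed - 55.
Solve 4*spin_speed - 55 = -87: spin_speed = (-87 + 55) / 4 = -8.

spin_speed = -8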